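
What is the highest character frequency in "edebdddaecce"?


Input: edebdddaecce
Character counts:
  'a': 1
  'b': 1
  'c': 2
  'd': 4
  'e': 4
Maximum frequency: 4

4


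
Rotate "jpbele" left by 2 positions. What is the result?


Input: "jpbele", rotate left by 2
First 2 characters: "jp"
Remaining characters: "bele"
Concatenate remaining + first: "bele" + "jp" = "belejp"

belejp


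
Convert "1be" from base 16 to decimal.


Input: "1be" in base 16
Positional expansion:
  Digit '1' (value 1) x 16^2 = 256
  Digit 'b' (value 11) x 16^1 = 176
  Digit 'e' (value 14) x 16^0 = 14
Sum = 446

446


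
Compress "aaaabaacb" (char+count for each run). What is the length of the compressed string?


Input: aaaabaacb
Runs:
  'a' x 4 => "a4"
  'b' x 1 => "b1"
  'a' x 2 => "a2"
  'c' x 1 => "c1"
  'b' x 1 => "b1"
Compressed: "a4b1a2c1b1"
Compressed length: 10

10


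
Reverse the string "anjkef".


Input: anjkef
Reading characters right to left:
  Position 5: 'f'
  Position 4: 'e'
  Position 3: 'k'
  Position 2: 'j'
  Position 1: 'n'
  Position 0: 'a'
Reversed: fekjna

fekjna


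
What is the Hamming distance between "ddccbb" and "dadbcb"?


Comparing "ddccbb" and "dadbcb" position by position:
  Position 0: 'd' vs 'd' => same
  Position 1: 'd' vs 'a' => differ
  Position 2: 'c' vs 'd' => differ
  Position 3: 'c' vs 'b' => differ
  Position 4: 'b' vs 'c' => differ
  Position 5: 'b' vs 'b' => same
Total differences (Hamming distance): 4

4


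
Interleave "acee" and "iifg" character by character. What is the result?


Interleaving "acee" and "iifg":
  Position 0: 'a' from first, 'i' from second => "ai"
  Position 1: 'c' from first, 'i' from second => "ci"
  Position 2: 'e' from first, 'f' from second => "ef"
  Position 3: 'e' from first, 'g' from second => "eg"
Result: aiciefeg

aiciefeg


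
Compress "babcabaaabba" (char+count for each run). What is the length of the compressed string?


Input: babcabaaabba
Runs:
  'b' x 1 => "b1"
  'a' x 1 => "a1"
  'b' x 1 => "b1"
  'c' x 1 => "c1"
  'a' x 1 => "a1"
  'b' x 1 => "b1"
  'a' x 3 => "a3"
  'b' x 2 => "b2"
  'a' x 1 => "a1"
Compressed: "b1a1b1c1a1b1a3b2a1"
Compressed length: 18

18


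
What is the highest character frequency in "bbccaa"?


Input: bbccaa
Character counts:
  'a': 2
  'b': 2
  'c': 2
Maximum frequency: 2

2


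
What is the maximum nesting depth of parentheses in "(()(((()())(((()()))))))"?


Input: "(()(((()())(((()()))))))"
Tracking depth:
  Position 0 '(': depth becomes 1
  Position 1 '(': depth becomes 2
  Position 2 ')': depth becomes 1
  Position 3 '(': depth becomes 2
  Position 4 '(': depth becomes 3
  Position 5 '(': depth becomes 4
  Position 6 '(': depth becomes 5
  Position 7 ')': depth becomes 4
  Position 8 '(': depth becomes 5
  Position 9 ')': depth becomes 4
  Position 10 ')': depth becomes 3
  Position 11 '(': depth becomes 4
  Position 12 '(': depth becomes 5
  Position 13 '(': depth becomes 6
  Position 14 '(': depth becomes 7
  Position 15 ')': depth becomes 6
  Position 16 '(': depth becomes 7
  Position 17 ')': depth becomes 6
  Position 18 ')': depth becomes 5
  Position 19 ')': depth becomes 4
  Position 20 ')': depth becomes 3
  Position 21 ')': depth becomes 2
  Position 22 ')': depth becomes 1
  Position 23 ')': depth becomes 0
Maximum depth reached: 7

7


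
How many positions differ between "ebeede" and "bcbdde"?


Comparing "ebeede" and "bcbdde" position by position:
  Position 0: 'e' vs 'b' => DIFFER
  Position 1: 'b' vs 'c' => DIFFER
  Position 2: 'e' vs 'b' => DIFFER
  Position 3: 'e' vs 'd' => DIFFER
  Position 4: 'd' vs 'd' => same
  Position 5: 'e' vs 'e' => same
Positions that differ: 4

4


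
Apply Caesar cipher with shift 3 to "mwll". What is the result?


Caesar cipher: shift "mwll" by 3
  'm' (pos 12) + 3 = pos 15 = 'p'
  'w' (pos 22) + 3 = pos 25 = 'z'
  'l' (pos 11) + 3 = pos 14 = 'o'
  'l' (pos 11) + 3 = pos 14 = 'o'
Result: pzoo

pzoo


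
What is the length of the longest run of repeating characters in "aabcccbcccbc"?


Input: "aabcccbcccbc"
Scanning for longest run:
  Position 1 ('a'): continues run of 'a', length=2
  Position 2 ('b'): new char, reset run to 1
  Position 3 ('c'): new char, reset run to 1
  Position 4 ('c'): continues run of 'c', length=2
  Position 5 ('c'): continues run of 'c', length=3
  Position 6 ('b'): new char, reset run to 1
  Position 7 ('c'): new char, reset run to 1
  Position 8 ('c'): continues run of 'c', length=2
  Position 9 ('c'): continues run of 'c', length=3
  Position 10 ('b'): new char, reset run to 1
  Position 11 ('c'): new char, reset run to 1
Longest run: 'c' with length 3

3


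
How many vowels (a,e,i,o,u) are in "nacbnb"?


Input: nacbnb
Checking each character:
  'n' at position 0: consonant
  'a' at position 1: vowel (running total: 1)
  'c' at position 2: consonant
  'b' at position 3: consonant
  'n' at position 4: consonant
  'b' at position 5: consonant
Total vowels: 1

1


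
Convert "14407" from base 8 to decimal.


Input: "14407" in base 8
Positional expansion:
  Digit '1' (value 1) x 8^4 = 4096
  Digit '4' (value 4) x 8^3 = 2048
  Digit '4' (value 4) x 8^2 = 256
  Digit '0' (value 0) x 8^1 = 0
  Digit '7' (value 7) x 8^0 = 7
Sum = 6407

6407


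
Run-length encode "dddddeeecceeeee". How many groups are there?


Input: dddddeeecceeeee
Scanning for consecutive runs:
  Group 1: 'd' x 5 (positions 0-4)
  Group 2: 'e' x 3 (positions 5-7)
  Group 3: 'c' x 2 (positions 8-9)
  Group 4: 'e' x 5 (positions 10-14)
Total groups: 4

4


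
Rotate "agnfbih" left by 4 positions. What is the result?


Input: "agnfbih", rotate left by 4
First 4 characters: "agnf"
Remaining characters: "bih"
Concatenate remaining + first: "bih" + "agnf" = "bihagnf"

bihagnf


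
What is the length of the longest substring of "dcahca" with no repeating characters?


Input: "dcahca"
Sliding window (track last position of each char):
  Position 0 ('d'): window [0,0] length 1 -- new best
  Position 1 ('c'): window [0,1] length 2 -- new best
  Position 2 ('a'): window [0,2] length 3 -- new best
  Position 3 ('h'): window [0,3] length 4 -- new best
  Position 4 ('c'): repeat (last at 1), move window start to 2
  Position 4 ('c'): window [2,4] length 3
  Position 5 ('a'): repeat (last at 2), move window start to 3
  Position 5 ('a'): window [3,5] length 3
Longest substring with no repeats: "dcah" with length 4

4


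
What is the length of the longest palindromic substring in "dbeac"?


Input: "dbeac"
Checking substrings for palindromes:
  No multi-char palindromic substrings found
Longest palindromic substring: "d" with length 1

1


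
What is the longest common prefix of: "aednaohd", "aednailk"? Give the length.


Words: aednaohd, aednailk
  Position 0: all 'a' => match
  Position 1: all 'e' => match
  Position 2: all 'd' => match
  Position 3: all 'n' => match
  Position 4: all 'a' => match
  Position 5: ('o', 'i') => mismatch, stop
LCP = "aedna" (length 5)

5


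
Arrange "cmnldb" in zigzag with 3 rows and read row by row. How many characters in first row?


Zigzag "cmnldb" into 3 rows:
Placing characters:
  'c' => row 0
  'm' => row 1
  'n' => row 2
  'l' => row 1
  'd' => row 0
  'b' => row 1
Rows:
  Row 0: "cd"
  Row 1: "mlb"
  Row 2: "n"
First row length: 2

2


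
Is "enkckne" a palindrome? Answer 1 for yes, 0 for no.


Input: enkckne
Reversed: enkckne
  Compare pos 0 ('e') with pos 6 ('e'): match
  Compare pos 1 ('n') with pos 5 ('n'): match
  Compare pos 2 ('k') with pos 4 ('k'): match
Result: palindrome

1


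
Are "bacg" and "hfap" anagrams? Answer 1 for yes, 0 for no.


Strings: "bacg", "hfap"
Sorted first:  abcg
Sorted second: afhp
Differ at position 1: 'b' vs 'f' => not anagrams

0


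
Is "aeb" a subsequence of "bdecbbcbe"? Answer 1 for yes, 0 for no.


Check if "aeb" is a subsequence of "bdecbbcbe"
Greedy scan:
  Position 0 ('b'): no match needed
  Position 1 ('d'): no match needed
  Position 2 ('e'): no match needed
  Position 3 ('c'): no match needed
  Position 4 ('b'): no match needed
  Position 5 ('b'): no match needed
  Position 6 ('c'): no match needed
  Position 7 ('b'): no match needed
  Position 8 ('e'): no match needed
Only matched 0/3 characters => not a subsequence

0


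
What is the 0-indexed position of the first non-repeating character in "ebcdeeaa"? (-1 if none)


Input: ebcdeeaa
Character frequencies:
  'a': 2
  'b': 1
  'c': 1
  'd': 1
  'e': 3
Scanning left to right for freq == 1:
  Position 0 ('e'): freq=3, skip
  Position 1 ('b'): unique! => answer = 1

1


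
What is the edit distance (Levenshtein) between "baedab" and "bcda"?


Computing edit distance: "baedab" -> "bcda"
DP table:
           b    c    d    a
      0    1    2    3    4
  b   1    0    1    2    3
  a   2    1    1    2    2
  e   3    2    2    2    3
  d   4    3    3    2    3
  a   5    4    4    3    2
  b   6    5    5    4    3
Edit distance = dp[6][4] = 3

3


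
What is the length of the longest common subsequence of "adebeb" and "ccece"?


LCS of "adebeb" and "ccece"
DP table:
           c    c    e    c    e
      0    0    0    0    0    0
  a   0    0    0    0    0    0
  d   0    0    0    0    0    0
  e   0    0    0    1    1    1
  b   0    0    0    1    1    1
  e   0    0    0    1    1    2
  b   0    0    0    1    1    2
LCS length = dp[6][5] = 2

2


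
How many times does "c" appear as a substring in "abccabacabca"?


Searching for "c" in "abccabacabca"
Scanning each position:
  Position 0: "a" => no
  Position 1: "b" => no
  Position 2: "c" => MATCH
  Position 3: "c" => MATCH
  Position 4: "a" => no
  Position 5: "b" => no
  Position 6: "a" => no
  Position 7: "c" => MATCH
  Position 8: "a" => no
  Position 9: "b" => no
  Position 10: "c" => MATCH
  Position 11: "a" => no
Total occurrences: 4

4


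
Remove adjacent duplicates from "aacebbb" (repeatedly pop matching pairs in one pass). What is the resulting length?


Input: aacebbb
Stack-based adjacent duplicate removal:
  Read 'a': push. Stack: a
  Read 'a': matches stack top 'a' => pop. Stack: (empty)
  Read 'c': push. Stack: c
  Read 'e': push. Stack: ce
  Read 'b': push. Stack: ceb
  Read 'b': matches stack top 'b' => pop. Stack: ce
  Read 'b': push. Stack: ceb
Final stack: "ceb" (length 3)

3


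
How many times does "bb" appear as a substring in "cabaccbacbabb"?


Searching for "bb" in "cabaccbacbabb"
Scanning each position:
  Position 0: "ca" => no
  Position 1: "ab" => no
  Position 2: "ba" => no
  Position 3: "ac" => no
  Position 4: "cc" => no
  Position 5: "cb" => no
  Position 6: "ba" => no
  Position 7: "ac" => no
  Position 8: "cb" => no
  Position 9: "ba" => no
  Position 10: "ab" => no
  Position 11: "bb" => MATCH
Total occurrences: 1

1


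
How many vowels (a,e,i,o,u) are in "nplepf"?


Input: nplepf
Checking each character:
  'n' at position 0: consonant
  'p' at position 1: consonant
  'l' at position 2: consonant
  'e' at position 3: vowel (running total: 1)
  'p' at position 4: consonant
  'f' at position 5: consonant
Total vowels: 1

1


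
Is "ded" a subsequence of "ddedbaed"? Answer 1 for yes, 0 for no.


Check if "ded" is a subsequence of "ddedbaed"
Greedy scan:
  Position 0 ('d'): matches sub[0] = 'd'
  Position 1 ('d'): no match needed
  Position 2 ('e'): matches sub[1] = 'e'
  Position 3 ('d'): matches sub[2] = 'd'
  Position 4 ('b'): no match needed
  Position 5 ('a'): no match needed
  Position 6 ('e'): no match needed
  Position 7 ('d'): no match needed
All 3 characters matched => is a subsequence

1


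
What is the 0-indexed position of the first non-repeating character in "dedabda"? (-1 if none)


Input: dedabda
Character frequencies:
  'a': 2
  'b': 1
  'd': 3
  'e': 1
Scanning left to right for freq == 1:
  Position 0 ('d'): freq=3, skip
  Position 1 ('e'): unique! => answer = 1

1


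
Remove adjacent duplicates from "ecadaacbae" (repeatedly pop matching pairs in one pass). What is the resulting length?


Input: ecadaacbae
Stack-based adjacent duplicate removal:
  Read 'e': push. Stack: e
  Read 'c': push. Stack: ec
  Read 'a': push. Stack: eca
  Read 'd': push. Stack: ecad
  Read 'a': push. Stack: ecada
  Read 'a': matches stack top 'a' => pop. Stack: ecad
  Read 'c': push. Stack: ecadc
  Read 'b': push. Stack: ecadcb
  Read 'a': push. Stack: ecadcba
  Read 'e': push. Stack: ecadcbae
Final stack: "ecadcbae" (length 8)

8


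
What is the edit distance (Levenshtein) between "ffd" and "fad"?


Computing edit distance: "ffd" -> "fad"
DP table:
           f    a    d
      0    1    2    3
  f   1    0    1    2
  f   2    1    1    2
  d   3    2    2    1
Edit distance = dp[3][3] = 1

1


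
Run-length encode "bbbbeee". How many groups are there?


Input: bbbbeee
Scanning for consecutive runs:
  Group 1: 'b' x 4 (positions 0-3)
  Group 2: 'e' x 3 (positions 4-6)
Total groups: 2

2


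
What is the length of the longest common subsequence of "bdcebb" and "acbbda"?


LCS of "bdcebb" and "acbbda"
DP table:
           a    c    b    b    d    a
      0    0    0    0    0    0    0
  b   0    0    0    1    1    1    1
  d   0    0    0    1    1    2    2
  c   0    0    1    1    1    2    2
  e   0    0    1    1    1    2    2
  b   0    0    1    2    2    2    2
  b   0    0    1    2    3    3    3
LCS length = dp[6][6] = 3

3


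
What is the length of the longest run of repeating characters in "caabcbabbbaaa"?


Input: "caabcbabbbaaa"
Scanning for longest run:
  Position 1 ('a'): new char, reset run to 1
  Position 2 ('a'): continues run of 'a', length=2
  Position 3 ('b'): new char, reset run to 1
  Position 4 ('c'): new char, reset run to 1
  Position 5 ('b'): new char, reset run to 1
  Position 6 ('a'): new char, reset run to 1
  Position 7 ('b'): new char, reset run to 1
  Position 8 ('b'): continues run of 'b', length=2
  Position 9 ('b'): continues run of 'b', length=3
  Position 10 ('a'): new char, reset run to 1
  Position 11 ('a'): continues run of 'a', length=2
  Position 12 ('a'): continues run of 'a', length=3
Longest run: 'b' with length 3

3


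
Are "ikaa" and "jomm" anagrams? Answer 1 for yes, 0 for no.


Strings: "ikaa", "jomm"
Sorted first:  aaik
Sorted second: jmmo
Differ at position 0: 'a' vs 'j' => not anagrams

0


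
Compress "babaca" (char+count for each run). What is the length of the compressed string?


Input: babaca
Runs:
  'b' x 1 => "b1"
  'a' x 1 => "a1"
  'b' x 1 => "b1"
  'a' x 1 => "a1"
  'c' x 1 => "c1"
  'a' x 1 => "a1"
Compressed: "b1a1b1a1c1a1"
Compressed length: 12

12


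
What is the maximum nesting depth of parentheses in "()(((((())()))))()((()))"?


Input: "()(((((())()))))()((()))"
Tracking depth:
  Position 0 '(': depth becomes 1
  Position 1 ')': depth becomes 0
  Position 2 '(': depth becomes 1
  Position 3 '(': depth becomes 2
  Position 4 '(': depth becomes 3
  Position 5 '(': depth becomes 4
  Position 6 '(': depth becomes 5
  Position 7 '(': depth becomes 6
  Position 8 ')': depth becomes 5
  Position 9 ')': depth becomes 4
  Position 10 '(': depth becomes 5
  Position 11 ')': depth becomes 4
  Position 12 ')': depth becomes 3
  Position 13 ')': depth becomes 2
  Position 14 ')': depth becomes 1
  Position 15 ')': depth becomes 0
  Position 16 '(': depth becomes 1
  Position 17 ')': depth becomes 0
  Position 18 '(': depth becomes 1
  Position 19 '(': depth becomes 2
  Position 20 '(': depth becomes 3
  Position 21 ')': depth becomes 2
  Position 22 ')': depth becomes 1
  Position 23 ')': depth becomes 0
Maximum depth reached: 6

6


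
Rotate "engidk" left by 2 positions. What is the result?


Input: "engidk", rotate left by 2
First 2 characters: "en"
Remaining characters: "gidk"
Concatenate remaining + first: "gidk" + "en" = "gidken"

gidken


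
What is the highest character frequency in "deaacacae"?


Input: deaacacae
Character counts:
  'a': 4
  'c': 2
  'd': 1
  'e': 2
Maximum frequency: 4

4


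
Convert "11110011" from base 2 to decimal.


Input: "11110011" in base 2
Positional expansion:
  Digit '1' (value 1) x 2^7 = 128
  Digit '1' (value 1) x 2^6 = 64
  Digit '1' (value 1) x 2^5 = 32
  Digit '1' (value 1) x 2^4 = 16
  Digit '0' (value 0) x 2^3 = 0
  Digit '0' (value 0) x 2^2 = 0
  Digit '1' (value 1) x 2^1 = 2
  Digit '1' (value 1) x 2^0 = 1
Sum = 243

243


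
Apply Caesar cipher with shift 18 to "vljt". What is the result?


Caesar cipher: shift "vljt" by 18
  'v' (pos 21) + 18 = pos 13 = 'n'
  'l' (pos 11) + 18 = pos 3 = 'd'
  'j' (pos 9) + 18 = pos 1 = 'b'
  't' (pos 19) + 18 = pos 11 = 'l'
Result: ndbl

ndbl


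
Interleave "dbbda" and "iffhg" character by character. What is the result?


Interleaving "dbbda" and "iffhg":
  Position 0: 'd' from first, 'i' from second => "di"
  Position 1: 'b' from first, 'f' from second => "bf"
  Position 2: 'b' from first, 'f' from second => "bf"
  Position 3: 'd' from first, 'h' from second => "dh"
  Position 4: 'a' from first, 'g' from second => "ag"
Result: dibfbfdhag

dibfbfdhag


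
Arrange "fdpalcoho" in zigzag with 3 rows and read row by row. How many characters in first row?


Zigzag "fdpalcoho" into 3 rows:
Placing characters:
  'f' => row 0
  'd' => row 1
  'p' => row 2
  'a' => row 1
  'l' => row 0
  'c' => row 1
  'o' => row 2
  'h' => row 1
  'o' => row 0
Rows:
  Row 0: "flo"
  Row 1: "dach"
  Row 2: "po"
First row length: 3

3


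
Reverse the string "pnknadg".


Input: pnknadg
Reading characters right to left:
  Position 6: 'g'
  Position 5: 'd'
  Position 4: 'a'
  Position 3: 'n'
  Position 2: 'k'
  Position 1: 'n'
  Position 0: 'p'
Reversed: gdanknp

gdanknp


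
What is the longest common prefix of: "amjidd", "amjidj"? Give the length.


Words: amjidd, amjidj
  Position 0: all 'a' => match
  Position 1: all 'm' => match
  Position 2: all 'j' => match
  Position 3: all 'i' => match
  Position 4: all 'd' => match
  Position 5: ('d', 'j') => mismatch, stop
LCP = "amjid" (length 5)

5


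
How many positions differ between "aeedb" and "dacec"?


Comparing "aeedb" and "dacec" position by position:
  Position 0: 'a' vs 'd' => DIFFER
  Position 1: 'e' vs 'a' => DIFFER
  Position 2: 'e' vs 'c' => DIFFER
  Position 3: 'd' vs 'e' => DIFFER
  Position 4: 'b' vs 'c' => DIFFER
Positions that differ: 5

5


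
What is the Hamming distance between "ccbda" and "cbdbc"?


Comparing "ccbda" and "cbdbc" position by position:
  Position 0: 'c' vs 'c' => same
  Position 1: 'c' vs 'b' => differ
  Position 2: 'b' vs 'd' => differ
  Position 3: 'd' vs 'b' => differ
  Position 4: 'a' vs 'c' => differ
Total differences (Hamming distance): 4

4


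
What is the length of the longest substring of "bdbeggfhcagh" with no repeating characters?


Input: "bdbeggfhcagh"
Sliding window (track last position of each char):
  Position 0 ('b'): window [0,0] length 1 -- new best
  Position 1 ('d'): window [0,1] length 2 -- new best
  Position 2 ('b'): repeat (last at 0), move window start to 1
  Position 2 ('b'): window [1,2] length 2
  Position 3 ('e'): window [1,3] length 3 -- new best
  Position 4 ('g'): window [1,4] length 4 -- new best
  Position 5 ('g'): repeat (last at 4), move window start to 5
  Position 5 ('g'): window [5,5] length 1
  Position 6 ('f'): window [5,6] length 2
  Position 7 ('h'): window [5,7] length 3
  Position 8 ('c'): window [5,8] length 4
  Position 9 ('a'): window [5,9] length 5 -- new best
  Position 10 ('g'): repeat (last at 5), move window start to 6
  Position 10 ('g'): window [6,10] length 5
  Position 11 ('h'): repeat (last at 7), move window start to 8
  Position 11 ('h'): window [8,11] length 4
Longest substring with no repeats: "gfhca" with length 5

5


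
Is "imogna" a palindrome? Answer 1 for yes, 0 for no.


Input: imogna
Reversed: angomi
  Compare pos 0 ('i') with pos 5 ('a'): MISMATCH
  Compare pos 1 ('m') with pos 4 ('n'): MISMATCH
  Compare pos 2 ('o') with pos 3 ('g'): MISMATCH
Result: not a palindrome

0


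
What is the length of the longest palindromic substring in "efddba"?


Input: "efddba"
Checking substrings for palindromes:
  [2:4] "dd" (len 2) => palindrome
Longest palindromic substring: "dd" with length 2

2


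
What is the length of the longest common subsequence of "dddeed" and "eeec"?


LCS of "dddeed" and "eeec"
DP table:
           e    e    e    c
      0    0    0    0    0
  d   0    0    0    0    0
  d   0    0    0    0    0
  d   0    0    0    0    0
  e   0    1    1    1    1
  e   0    1    2    2    2
  d   0    1    2    2    2
LCS length = dp[6][4] = 2

2


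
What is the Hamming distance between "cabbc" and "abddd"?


Comparing "cabbc" and "abddd" position by position:
  Position 0: 'c' vs 'a' => differ
  Position 1: 'a' vs 'b' => differ
  Position 2: 'b' vs 'd' => differ
  Position 3: 'b' vs 'd' => differ
  Position 4: 'c' vs 'd' => differ
Total differences (Hamming distance): 5

5


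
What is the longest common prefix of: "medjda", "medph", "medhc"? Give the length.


Words: medjda, medph, medhc
  Position 0: all 'm' => match
  Position 1: all 'e' => match
  Position 2: all 'd' => match
  Position 3: ('j', 'p', 'h') => mismatch, stop
LCP = "med" (length 3)

3


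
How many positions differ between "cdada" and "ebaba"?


Comparing "cdada" and "ebaba" position by position:
  Position 0: 'c' vs 'e' => DIFFER
  Position 1: 'd' vs 'b' => DIFFER
  Position 2: 'a' vs 'a' => same
  Position 3: 'd' vs 'b' => DIFFER
  Position 4: 'a' vs 'a' => same
Positions that differ: 3

3


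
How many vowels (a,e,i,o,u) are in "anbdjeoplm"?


Input: anbdjeoplm
Checking each character:
  'a' at position 0: vowel (running total: 1)
  'n' at position 1: consonant
  'b' at position 2: consonant
  'd' at position 3: consonant
  'j' at position 4: consonant
  'e' at position 5: vowel (running total: 2)
  'o' at position 6: vowel (running total: 3)
  'p' at position 7: consonant
  'l' at position 8: consonant
  'm' at position 9: consonant
Total vowels: 3

3


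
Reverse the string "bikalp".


Input: bikalp
Reading characters right to left:
  Position 5: 'p'
  Position 4: 'l'
  Position 3: 'a'
  Position 2: 'k'
  Position 1: 'i'
  Position 0: 'b'
Reversed: plakib

plakib


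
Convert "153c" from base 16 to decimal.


Input: "153c" in base 16
Positional expansion:
  Digit '1' (value 1) x 16^3 = 4096
  Digit '5' (value 5) x 16^2 = 1280
  Digit '3' (value 3) x 16^1 = 48
  Digit 'c' (value 12) x 16^0 = 12
Sum = 5436

5436


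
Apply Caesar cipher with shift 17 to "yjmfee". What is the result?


Caesar cipher: shift "yjmfee" by 17
  'y' (pos 24) + 17 = pos 15 = 'p'
  'j' (pos 9) + 17 = pos 0 = 'a'
  'm' (pos 12) + 17 = pos 3 = 'd'
  'f' (pos 5) + 17 = pos 22 = 'w'
  'e' (pos 4) + 17 = pos 21 = 'v'
  'e' (pos 4) + 17 = pos 21 = 'v'
Result: padwvv

padwvv


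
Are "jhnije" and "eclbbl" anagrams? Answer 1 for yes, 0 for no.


Strings: "jhnije", "eclbbl"
Sorted first:  ehijjn
Sorted second: bbcell
Differ at position 0: 'e' vs 'b' => not anagrams

0


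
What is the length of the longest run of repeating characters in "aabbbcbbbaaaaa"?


Input: "aabbbcbbbaaaaa"
Scanning for longest run:
  Position 1 ('a'): continues run of 'a', length=2
  Position 2 ('b'): new char, reset run to 1
  Position 3 ('b'): continues run of 'b', length=2
  Position 4 ('b'): continues run of 'b', length=3
  Position 5 ('c'): new char, reset run to 1
  Position 6 ('b'): new char, reset run to 1
  Position 7 ('b'): continues run of 'b', length=2
  Position 8 ('b'): continues run of 'b', length=3
  Position 9 ('a'): new char, reset run to 1
  Position 10 ('a'): continues run of 'a', length=2
  Position 11 ('a'): continues run of 'a', length=3
  Position 12 ('a'): continues run of 'a', length=4
  Position 13 ('a'): continues run of 'a', length=5
Longest run: 'a' with length 5

5


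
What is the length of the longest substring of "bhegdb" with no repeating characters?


Input: "bhegdb"
Sliding window (track last position of each char):
  Position 0 ('b'): window [0,0] length 1 -- new best
  Position 1 ('h'): window [0,1] length 2 -- new best
  Position 2 ('e'): window [0,2] length 3 -- new best
  Position 3 ('g'): window [0,3] length 4 -- new best
  Position 4 ('d'): window [0,4] length 5 -- new best
  Position 5 ('b'): repeat (last at 0), move window start to 1
  Position 5 ('b'): window [1,5] length 5
Longest substring with no repeats: "bhegd" with length 5

5


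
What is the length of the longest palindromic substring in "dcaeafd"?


Input: "dcaeafd"
Checking substrings for palindromes:
  [2:5] "aea" (len 3) => palindrome
Longest palindromic substring: "aea" with length 3

3


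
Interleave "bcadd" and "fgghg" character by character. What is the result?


Interleaving "bcadd" and "fgghg":
  Position 0: 'b' from first, 'f' from second => "bf"
  Position 1: 'c' from first, 'g' from second => "cg"
  Position 2: 'a' from first, 'g' from second => "ag"
  Position 3: 'd' from first, 'h' from second => "dh"
  Position 4: 'd' from first, 'g' from second => "dg"
Result: bfcgagdhdg

bfcgagdhdg


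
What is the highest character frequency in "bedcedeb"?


Input: bedcedeb
Character counts:
  'b': 2
  'c': 1
  'd': 2
  'e': 3
Maximum frequency: 3

3


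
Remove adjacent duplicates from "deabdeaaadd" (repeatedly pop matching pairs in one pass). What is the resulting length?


Input: deabdeaaadd
Stack-based adjacent duplicate removal:
  Read 'd': push. Stack: d
  Read 'e': push. Stack: de
  Read 'a': push. Stack: dea
  Read 'b': push. Stack: deab
  Read 'd': push. Stack: deabd
  Read 'e': push. Stack: deabde
  Read 'a': push. Stack: deabdea
  Read 'a': matches stack top 'a' => pop. Stack: deabde
  Read 'a': push. Stack: deabdea
  Read 'd': push. Stack: deabdead
  Read 'd': matches stack top 'd' => pop. Stack: deabdea
Final stack: "deabdea" (length 7)

7


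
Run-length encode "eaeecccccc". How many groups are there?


Input: eaeecccccc
Scanning for consecutive runs:
  Group 1: 'e' x 1 (positions 0-0)
  Group 2: 'a' x 1 (positions 1-1)
  Group 3: 'e' x 2 (positions 2-3)
  Group 4: 'c' x 6 (positions 4-9)
Total groups: 4

4


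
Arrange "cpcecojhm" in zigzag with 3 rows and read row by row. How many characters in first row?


Zigzag "cpcecojhm" into 3 rows:
Placing characters:
  'c' => row 0
  'p' => row 1
  'c' => row 2
  'e' => row 1
  'c' => row 0
  'o' => row 1
  'j' => row 2
  'h' => row 1
  'm' => row 0
Rows:
  Row 0: "ccm"
  Row 1: "peoh"
  Row 2: "cj"
First row length: 3

3


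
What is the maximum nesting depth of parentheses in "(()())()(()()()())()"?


Input: "(()())()(()()()())()"
Tracking depth:
  Position 0 '(': depth becomes 1
  Position 1 '(': depth becomes 2
  Position 2 ')': depth becomes 1
  Position 3 '(': depth becomes 2
  Position 4 ')': depth becomes 1
  Position 5 ')': depth becomes 0
  Position 6 '(': depth becomes 1
  Position 7 ')': depth becomes 0
  Position 8 '(': depth becomes 1
  Position 9 '(': depth becomes 2
  Position 10 ')': depth becomes 1
  Position 11 '(': depth becomes 2
  Position 12 ')': depth becomes 1
  Position 13 '(': depth becomes 2
  Position 14 ')': depth becomes 1
  Position 15 '(': depth becomes 2
  Position 16 ')': depth becomes 1
  Position 17 ')': depth becomes 0
  Position 18 '(': depth becomes 1
  Position 19 ')': depth becomes 0
Maximum depth reached: 2

2


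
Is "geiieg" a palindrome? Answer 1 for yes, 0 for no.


Input: geiieg
Reversed: geiieg
  Compare pos 0 ('g') with pos 5 ('g'): match
  Compare pos 1 ('e') with pos 4 ('e'): match
  Compare pos 2 ('i') with pos 3 ('i'): match
Result: palindrome

1


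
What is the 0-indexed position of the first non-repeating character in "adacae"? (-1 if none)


Input: adacae
Character frequencies:
  'a': 3
  'c': 1
  'd': 1
  'e': 1
Scanning left to right for freq == 1:
  Position 0 ('a'): freq=3, skip
  Position 1 ('d'): unique! => answer = 1

1


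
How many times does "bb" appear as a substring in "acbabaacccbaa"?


Searching for "bb" in "acbabaacccbaa"
Scanning each position:
  Position 0: "ac" => no
  Position 1: "cb" => no
  Position 2: "ba" => no
  Position 3: "ab" => no
  Position 4: "ba" => no
  Position 5: "aa" => no
  Position 6: "ac" => no
  Position 7: "cc" => no
  Position 8: "cc" => no
  Position 9: "cb" => no
  Position 10: "ba" => no
  Position 11: "aa" => no
Total occurrences: 0

0


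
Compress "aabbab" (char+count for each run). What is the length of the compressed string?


Input: aabbab
Runs:
  'a' x 2 => "a2"
  'b' x 2 => "b2"
  'a' x 1 => "a1"
  'b' x 1 => "b1"
Compressed: "a2b2a1b1"
Compressed length: 8

8


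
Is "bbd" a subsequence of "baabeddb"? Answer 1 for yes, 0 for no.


Check if "bbd" is a subsequence of "baabeddb"
Greedy scan:
  Position 0 ('b'): matches sub[0] = 'b'
  Position 1 ('a'): no match needed
  Position 2 ('a'): no match needed
  Position 3 ('b'): matches sub[1] = 'b'
  Position 4 ('e'): no match needed
  Position 5 ('d'): matches sub[2] = 'd'
  Position 6 ('d'): no match needed
  Position 7 ('b'): no match needed
All 3 characters matched => is a subsequence

1


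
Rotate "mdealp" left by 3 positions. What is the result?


Input: "mdealp", rotate left by 3
First 3 characters: "mde"
Remaining characters: "alp"
Concatenate remaining + first: "alp" + "mde" = "alpmde"

alpmde


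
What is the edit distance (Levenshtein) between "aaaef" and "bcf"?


Computing edit distance: "aaaef" -> "bcf"
DP table:
           b    c    f
      0    1    2    3
  a   1    1    2    3
  a   2    2    2    3
  a   3    3    3    3
  e   4    4    4    4
  f   5    5    5    4
Edit distance = dp[5][3] = 4

4


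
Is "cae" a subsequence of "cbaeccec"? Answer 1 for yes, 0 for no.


Check if "cae" is a subsequence of "cbaeccec"
Greedy scan:
  Position 0 ('c'): matches sub[0] = 'c'
  Position 1 ('b'): no match needed
  Position 2 ('a'): matches sub[1] = 'a'
  Position 3 ('e'): matches sub[2] = 'e'
  Position 4 ('c'): no match needed
  Position 5 ('c'): no match needed
  Position 6 ('e'): no match needed
  Position 7 ('c'): no match needed
All 3 characters matched => is a subsequence

1


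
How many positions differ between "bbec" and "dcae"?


Comparing "bbec" and "dcae" position by position:
  Position 0: 'b' vs 'd' => DIFFER
  Position 1: 'b' vs 'c' => DIFFER
  Position 2: 'e' vs 'a' => DIFFER
  Position 3: 'c' vs 'e' => DIFFER
Positions that differ: 4

4


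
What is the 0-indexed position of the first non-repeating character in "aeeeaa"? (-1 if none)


Input: aeeeaa
Character frequencies:
  'a': 3
  'e': 3
Scanning left to right for freq == 1:
  Position 0 ('a'): freq=3, skip
  Position 1 ('e'): freq=3, skip
  Position 2 ('e'): freq=3, skip
  Position 3 ('e'): freq=3, skip
  Position 4 ('a'): freq=3, skip
  Position 5 ('a'): freq=3, skip
  No unique character found => answer = -1

-1


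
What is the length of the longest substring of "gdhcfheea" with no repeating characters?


Input: "gdhcfheea"
Sliding window (track last position of each char):
  Position 0 ('g'): window [0,0] length 1 -- new best
  Position 1 ('d'): window [0,1] length 2 -- new best
  Position 2 ('h'): window [0,2] length 3 -- new best
  Position 3 ('c'): window [0,3] length 4 -- new best
  Position 4 ('f'): window [0,4] length 5 -- new best
  Position 5 ('h'): repeat (last at 2), move window start to 3
  Position 5 ('h'): window [3,5] length 3
  Position 6 ('e'): window [3,6] length 4
  Position 7 ('e'): repeat (last at 6), move window start to 7
  Position 7 ('e'): window [7,7] length 1
  Position 8 ('a'): window [7,8] length 2
Longest substring with no repeats: "gdhcf" with length 5

5


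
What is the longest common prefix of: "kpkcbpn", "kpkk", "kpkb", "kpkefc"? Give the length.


Words: kpkcbpn, kpkk, kpkb, kpkefc
  Position 0: all 'k' => match
  Position 1: all 'p' => match
  Position 2: all 'k' => match
  Position 3: ('c', 'k', 'b', 'e') => mismatch, stop
LCP = "kpk" (length 3)

3


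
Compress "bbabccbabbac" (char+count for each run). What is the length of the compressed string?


Input: bbabccbabbac
Runs:
  'b' x 2 => "b2"
  'a' x 1 => "a1"
  'b' x 1 => "b1"
  'c' x 2 => "c2"
  'b' x 1 => "b1"
  'a' x 1 => "a1"
  'b' x 2 => "b2"
  'a' x 1 => "a1"
  'c' x 1 => "c1"
Compressed: "b2a1b1c2b1a1b2a1c1"
Compressed length: 18

18


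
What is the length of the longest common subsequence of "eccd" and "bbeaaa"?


LCS of "eccd" and "bbeaaa"
DP table:
           b    b    e    a    a    a
      0    0    0    0    0    0    0
  e   0    0    0    1    1    1    1
  c   0    0    0    1    1    1    1
  c   0    0    0    1    1    1    1
  d   0    0    0    1    1    1    1
LCS length = dp[4][6] = 1

1


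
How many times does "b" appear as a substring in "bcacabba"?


Searching for "b" in "bcacabba"
Scanning each position:
  Position 0: "b" => MATCH
  Position 1: "c" => no
  Position 2: "a" => no
  Position 3: "c" => no
  Position 4: "a" => no
  Position 5: "b" => MATCH
  Position 6: "b" => MATCH
  Position 7: "a" => no
Total occurrences: 3

3


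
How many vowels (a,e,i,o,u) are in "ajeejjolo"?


Input: ajeejjolo
Checking each character:
  'a' at position 0: vowel (running total: 1)
  'j' at position 1: consonant
  'e' at position 2: vowel (running total: 2)
  'e' at position 3: vowel (running total: 3)
  'j' at position 4: consonant
  'j' at position 5: consonant
  'o' at position 6: vowel (running total: 4)
  'l' at position 7: consonant
  'o' at position 8: vowel (running total: 5)
Total vowels: 5

5


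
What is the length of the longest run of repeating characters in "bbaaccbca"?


Input: "bbaaccbca"
Scanning for longest run:
  Position 1 ('b'): continues run of 'b', length=2
  Position 2 ('a'): new char, reset run to 1
  Position 3 ('a'): continues run of 'a', length=2
  Position 4 ('c'): new char, reset run to 1
  Position 5 ('c'): continues run of 'c', length=2
  Position 6 ('b'): new char, reset run to 1
  Position 7 ('c'): new char, reset run to 1
  Position 8 ('a'): new char, reset run to 1
Longest run: 'b' with length 2

2


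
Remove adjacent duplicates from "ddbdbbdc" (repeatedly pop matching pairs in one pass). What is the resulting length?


Input: ddbdbbdc
Stack-based adjacent duplicate removal:
  Read 'd': push. Stack: d
  Read 'd': matches stack top 'd' => pop. Stack: (empty)
  Read 'b': push. Stack: b
  Read 'd': push. Stack: bd
  Read 'b': push. Stack: bdb
  Read 'b': matches stack top 'b' => pop. Stack: bd
  Read 'd': matches stack top 'd' => pop. Stack: b
  Read 'c': push. Stack: bc
Final stack: "bc" (length 2)

2


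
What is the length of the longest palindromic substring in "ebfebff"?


Input: "ebfebff"
Checking substrings for palindromes:
  [5:7] "ff" (len 2) => palindrome
Longest palindromic substring: "ff" with length 2

2


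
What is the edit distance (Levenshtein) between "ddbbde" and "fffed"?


Computing edit distance: "ddbbde" -> "fffed"
DP table:
           f    f    f    e    d
      0    1    2    3    4    5
  d   1    1    2    3    4    4
  d   2    2    2    3    4    4
  b   3    3    3    3    4    5
  b   4    4    4    4    4    5
  d   5    5    5    5    5    4
  e   6    6    6    6    5    5
Edit distance = dp[6][5] = 5

5


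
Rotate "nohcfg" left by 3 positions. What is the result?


Input: "nohcfg", rotate left by 3
First 3 characters: "noh"
Remaining characters: "cfg"
Concatenate remaining + first: "cfg" + "noh" = "cfgnoh"

cfgnoh


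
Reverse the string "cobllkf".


Input: cobllkf
Reading characters right to left:
  Position 6: 'f'
  Position 5: 'k'
  Position 4: 'l'
  Position 3: 'l'
  Position 2: 'b'
  Position 1: 'o'
  Position 0: 'c'
Reversed: fkllboc

fkllboc


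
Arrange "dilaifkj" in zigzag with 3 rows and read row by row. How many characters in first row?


Zigzag "dilaifkj" into 3 rows:
Placing characters:
  'd' => row 0
  'i' => row 1
  'l' => row 2
  'a' => row 1
  'i' => row 0
  'f' => row 1
  'k' => row 2
  'j' => row 1
Rows:
  Row 0: "di"
  Row 1: "iafj"
  Row 2: "lk"
First row length: 2

2


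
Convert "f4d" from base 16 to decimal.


Input: "f4d" in base 16
Positional expansion:
  Digit 'f' (value 15) x 16^2 = 3840
  Digit '4' (value 4) x 16^1 = 64
  Digit 'd' (value 13) x 16^0 = 13
Sum = 3917

3917


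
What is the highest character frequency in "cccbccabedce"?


Input: cccbccabedce
Character counts:
  'a': 1
  'b': 2
  'c': 6
  'd': 1
  'e': 2
Maximum frequency: 6

6


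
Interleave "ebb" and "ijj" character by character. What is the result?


Interleaving "ebb" and "ijj":
  Position 0: 'e' from first, 'i' from second => "ei"
  Position 1: 'b' from first, 'j' from second => "bj"
  Position 2: 'b' from first, 'j' from second => "bj"
Result: eibjbj

eibjbj


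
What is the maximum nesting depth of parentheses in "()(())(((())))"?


Input: "()(())(((())))"
Tracking depth:
  Position 0 '(': depth becomes 1
  Position 1 ')': depth becomes 0
  Position 2 '(': depth becomes 1
  Position 3 '(': depth becomes 2
  Position 4 ')': depth becomes 1
  Position 5 ')': depth becomes 0
  Position 6 '(': depth becomes 1
  Position 7 '(': depth becomes 2
  Position 8 '(': depth becomes 3
  Position 9 '(': depth becomes 4
  Position 10 ')': depth becomes 3
  Position 11 ')': depth becomes 2
  Position 12 ')': depth becomes 1
  Position 13 ')': depth becomes 0
Maximum depth reached: 4

4


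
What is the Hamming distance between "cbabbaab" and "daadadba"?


Comparing "cbabbaab" and "daadadba" position by position:
  Position 0: 'c' vs 'd' => differ
  Position 1: 'b' vs 'a' => differ
  Position 2: 'a' vs 'a' => same
  Position 3: 'b' vs 'd' => differ
  Position 4: 'b' vs 'a' => differ
  Position 5: 'a' vs 'd' => differ
  Position 6: 'a' vs 'b' => differ
  Position 7: 'b' vs 'a' => differ
Total differences (Hamming distance): 7

7


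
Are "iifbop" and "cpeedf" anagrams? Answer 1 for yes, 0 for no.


Strings: "iifbop", "cpeedf"
Sorted first:  bfiiop
Sorted second: cdeefp
Differ at position 0: 'b' vs 'c' => not anagrams

0


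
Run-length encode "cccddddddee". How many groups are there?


Input: cccddddddee
Scanning for consecutive runs:
  Group 1: 'c' x 3 (positions 0-2)
  Group 2: 'd' x 6 (positions 3-8)
  Group 3: 'e' x 2 (positions 9-10)
Total groups: 3

3


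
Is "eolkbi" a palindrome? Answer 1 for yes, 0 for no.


Input: eolkbi
Reversed: ibkloe
  Compare pos 0 ('e') with pos 5 ('i'): MISMATCH
  Compare pos 1 ('o') with pos 4 ('b'): MISMATCH
  Compare pos 2 ('l') with pos 3 ('k'): MISMATCH
Result: not a palindrome

0


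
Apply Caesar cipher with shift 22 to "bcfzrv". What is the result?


Caesar cipher: shift "bcfzrv" by 22
  'b' (pos 1) + 22 = pos 23 = 'x'
  'c' (pos 2) + 22 = pos 24 = 'y'
  'f' (pos 5) + 22 = pos 1 = 'b'
  'z' (pos 25) + 22 = pos 21 = 'v'
  'r' (pos 17) + 22 = pos 13 = 'n'
  'v' (pos 21) + 22 = pos 17 = 'r'
Result: xybvnr

xybvnr


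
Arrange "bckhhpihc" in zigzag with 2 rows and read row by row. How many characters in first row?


Zigzag "bckhhpihc" into 2 rows:
Placing characters:
  'b' => row 0
  'c' => row 1
  'k' => row 0
  'h' => row 1
  'h' => row 0
  'p' => row 1
  'i' => row 0
  'h' => row 1
  'c' => row 0
Rows:
  Row 0: "bkhic"
  Row 1: "chph"
First row length: 5

5


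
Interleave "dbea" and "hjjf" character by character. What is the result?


Interleaving "dbea" and "hjjf":
  Position 0: 'd' from first, 'h' from second => "dh"
  Position 1: 'b' from first, 'j' from second => "bj"
  Position 2: 'e' from first, 'j' from second => "ej"
  Position 3: 'a' from first, 'f' from second => "af"
Result: dhbjejaf

dhbjejaf


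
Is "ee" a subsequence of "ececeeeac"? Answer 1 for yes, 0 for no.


Check if "ee" is a subsequence of "ececeeeac"
Greedy scan:
  Position 0 ('e'): matches sub[0] = 'e'
  Position 1 ('c'): no match needed
  Position 2 ('e'): matches sub[1] = 'e'
  Position 3 ('c'): no match needed
  Position 4 ('e'): no match needed
  Position 5 ('e'): no match needed
  Position 6 ('e'): no match needed
  Position 7 ('a'): no match needed
  Position 8 ('c'): no match needed
All 2 characters matched => is a subsequence

1
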